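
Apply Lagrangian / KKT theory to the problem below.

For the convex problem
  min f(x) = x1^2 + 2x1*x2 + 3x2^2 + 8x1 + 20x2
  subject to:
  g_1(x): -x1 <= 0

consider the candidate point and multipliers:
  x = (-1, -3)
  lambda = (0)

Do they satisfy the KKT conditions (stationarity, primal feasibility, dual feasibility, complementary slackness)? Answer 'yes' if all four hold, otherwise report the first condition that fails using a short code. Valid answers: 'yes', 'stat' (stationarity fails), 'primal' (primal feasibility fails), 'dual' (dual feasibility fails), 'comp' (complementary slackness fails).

Gradient of f: grad f(x) = Q x + c = (0, 0)
Constraint values g_i(x) = a_i^T x - b_i:
  g_1((-1, -3)) = 1
Stationarity residual: grad f(x) + sum_i lambda_i a_i = (0, 0)
  -> stationarity OK
Primal feasibility (all g_i <= 0): FAILS
Dual feasibility (all lambda_i >= 0): OK
Complementary slackness (lambda_i * g_i(x) = 0 for all i): OK

Verdict: the first failing condition is primal_feasibility -> primal.

primal


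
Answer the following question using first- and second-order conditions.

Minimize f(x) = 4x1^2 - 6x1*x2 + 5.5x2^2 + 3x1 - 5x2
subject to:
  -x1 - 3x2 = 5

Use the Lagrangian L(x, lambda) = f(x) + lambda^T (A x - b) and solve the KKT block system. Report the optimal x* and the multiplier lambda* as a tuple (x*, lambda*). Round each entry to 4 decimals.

Form the Lagrangian:
  L(x, lambda) = (1/2) x^T Q x + c^T x + lambda^T (A x - b)
Stationarity (grad_x L = 0): Q x + c + A^T lambda = 0.
Primal feasibility: A x = b.

This gives the KKT block system:
  [ Q   A^T ] [ x     ]   [-c ]
  [ A    0  ] [ lambda ] = [ b ]

Solving the linear system:
  x*      = (-1.5714, -1.1429)
  lambda* = (-2.7143)
  f(x*)   = 7.2857

x* = (-1.5714, -1.1429), lambda* = (-2.7143)


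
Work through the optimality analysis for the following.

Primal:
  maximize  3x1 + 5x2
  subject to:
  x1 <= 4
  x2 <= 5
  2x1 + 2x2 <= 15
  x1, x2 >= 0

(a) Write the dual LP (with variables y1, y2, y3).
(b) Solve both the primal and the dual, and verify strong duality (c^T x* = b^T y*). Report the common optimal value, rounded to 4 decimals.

The standard primal-dual pair for 'max c^T x s.t. A x <= b, x >= 0' is:
  Dual:  min b^T y  s.t.  A^T y >= c,  y >= 0.

So the dual LP is:
  minimize  4y1 + 5y2 + 15y3
  subject to:
    y1 + 2y3 >= 3
    y2 + 2y3 >= 5
    y1, y2, y3 >= 0

Solving the primal: x* = (2.5, 5).
  primal value c^T x* = 32.5.
Solving the dual: y* = (0, 2, 1.5).
  dual value b^T y* = 32.5.
Strong duality: c^T x* = b^T y*. Confirmed.

32.5


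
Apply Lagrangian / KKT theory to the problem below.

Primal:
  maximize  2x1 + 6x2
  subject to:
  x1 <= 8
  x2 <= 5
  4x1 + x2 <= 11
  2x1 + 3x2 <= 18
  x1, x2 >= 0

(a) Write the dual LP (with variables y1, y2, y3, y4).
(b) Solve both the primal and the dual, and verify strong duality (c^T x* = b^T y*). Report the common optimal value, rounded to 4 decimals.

The standard primal-dual pair for 'max c^T x s.t. A x <= b, x >= 0' is:
  Dual:  min b^T y  s.t.  A^T y >= c,  y >= 0.

So the dual LP is:
  minimize  8y1 + 5y2 + 11y3 + 18y4
  subject to:
    y1 + 4y3 + 2y4 >= 2
    y2 + y3 + 3y4 >= 6
    y1, y2, y3, y4 >= 0

Solving the primal: x* = (1.5, 5).
  primal value c^T x* = 33.
Solving the dual: y* = (0, 5.5, 0.5, 0).
  dual value b^T y* = 33.
Strong duality: c^T x* = b^T y*. Confirmed.

33


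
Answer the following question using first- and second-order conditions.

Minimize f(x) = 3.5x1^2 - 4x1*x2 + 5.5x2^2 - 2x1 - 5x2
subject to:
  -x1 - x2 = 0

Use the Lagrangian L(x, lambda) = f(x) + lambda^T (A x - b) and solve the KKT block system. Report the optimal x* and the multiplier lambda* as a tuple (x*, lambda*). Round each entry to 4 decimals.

Form the Lagrangian:
  L(x, lambda) = (1/2) x^T Q x + c^T x + lambda^T (A x - b)
Stationarity (grad_x L = 0): Q x + c + A^T lambda = 0.
Primal feasibility: A x = b.

This gives the KKT block system:
  [ Q   A^T ] [ x     ]   [-c ]
  [ A    0  ] [ lambda ] = [ b ]

Solving the linear system:
  x*      = (-0.1154, 0.1154)
  lambda* = (-3.2692)
  f(x*)   = -0.1731

x* = (-0.1154, 0.1154), lambda* = (-3.2692)


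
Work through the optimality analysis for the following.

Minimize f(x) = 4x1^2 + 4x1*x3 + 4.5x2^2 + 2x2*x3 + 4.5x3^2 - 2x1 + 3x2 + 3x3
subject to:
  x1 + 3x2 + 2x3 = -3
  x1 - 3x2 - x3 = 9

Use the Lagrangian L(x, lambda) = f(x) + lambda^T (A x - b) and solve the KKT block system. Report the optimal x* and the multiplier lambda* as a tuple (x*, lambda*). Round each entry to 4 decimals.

Form the Lagrangian:
  L(x, lambda) = (1/2) x^T Q x + c^T x + lambda^T (A x - b)
Stationarity (grad_x L = 0): Q x + c + A^T lambda = 0.
Primal feasibility: A x = b.

This gives the KKT block system:
  [ Q   A^T ] [ x     ]   [-c ]
  [ A    0  ] [ lambda ] = [ b ]

Solving the linear system:
  x*      = (3.5172, -1.4828, -1.0345)
  lambda* = (-8.931, -13.069)
  f(x*)   = 38.1207

x* = (3.5172, -1.4828, -1.0345), lambda* = (-8.931, -13.069)


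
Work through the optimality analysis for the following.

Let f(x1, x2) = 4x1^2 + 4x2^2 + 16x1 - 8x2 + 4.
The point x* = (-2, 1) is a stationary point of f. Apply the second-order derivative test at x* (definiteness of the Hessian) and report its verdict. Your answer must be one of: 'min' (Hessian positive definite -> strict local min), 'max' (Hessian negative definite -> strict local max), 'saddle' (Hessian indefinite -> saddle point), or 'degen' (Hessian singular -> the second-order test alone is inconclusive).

Compute the Hessian H = grad^2 f:
  H = [[8, 0], [0, 8]]
Verify stationarity: grad f(x*) = H x* + g = (0, 0).
Eigenvalues of H: 8, 8.
Both eigenvalues > 0, so H is positive definite -> x* is a strict local min.

min


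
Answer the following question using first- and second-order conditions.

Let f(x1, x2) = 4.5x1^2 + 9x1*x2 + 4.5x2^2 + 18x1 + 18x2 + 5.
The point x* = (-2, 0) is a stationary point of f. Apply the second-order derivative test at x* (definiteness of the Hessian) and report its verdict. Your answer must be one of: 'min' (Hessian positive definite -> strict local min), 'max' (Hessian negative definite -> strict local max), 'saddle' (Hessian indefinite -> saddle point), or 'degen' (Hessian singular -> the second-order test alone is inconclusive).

Compute the Hessian H = grad^2 f:
  H = [[9, 9], [9, 9]]
Verify stationarity: grad f(x*) = H x* + g = (0, 0).
Eigenvalues of H: 0, 18.
H has a zero eigenvalue (singular; positive semidefinite but not definite), so H is neither positive definite, negative definite, nor indefinite. The second-order test alone is inconclusive -> degen.
(Indeed, f is constant along the null direction of H through x*, so x* is not a strict local extremum.)

degen


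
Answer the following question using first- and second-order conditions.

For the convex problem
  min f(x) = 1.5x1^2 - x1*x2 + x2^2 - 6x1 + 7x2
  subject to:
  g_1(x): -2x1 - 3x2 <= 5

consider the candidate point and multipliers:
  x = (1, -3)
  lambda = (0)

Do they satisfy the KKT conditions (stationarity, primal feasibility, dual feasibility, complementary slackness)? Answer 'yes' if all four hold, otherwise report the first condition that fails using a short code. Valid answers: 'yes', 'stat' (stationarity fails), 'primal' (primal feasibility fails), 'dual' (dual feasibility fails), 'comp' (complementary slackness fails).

Gradient of f: grad f(x) = Q x + c = (0, 0)
Constraint values g_i(x) = a_i^T x - b_i:
  g_1((1, -3)) = 2
Stationarity residual: grad f(x) + sum_i lambda_i a_i = (0, 0)
  -> stationarity OK
Primal feasibility (all g_i <= 0): FAILS
Dual feasibility (all lambda_i >= 0): OK
Complementary slackness (lambda_i * g_i(x) = 0 for all i): OK

Verdict: the first failing condition is primal_feasibility -> primal.

primal


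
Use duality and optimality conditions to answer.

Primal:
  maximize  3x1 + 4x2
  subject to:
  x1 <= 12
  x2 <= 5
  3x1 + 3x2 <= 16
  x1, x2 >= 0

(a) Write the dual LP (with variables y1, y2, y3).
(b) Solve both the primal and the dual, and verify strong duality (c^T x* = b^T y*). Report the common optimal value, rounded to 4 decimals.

The standard primal-dual pair for 'max c^T x s.t. A x <= b, x >= 0' is:
  Dual:  min b^T y  s.t.  A^T y >= c,  y >= 0.

So the dual LP is:
  minimize  12y1 + 5y2 + 16y3
  subject to:
    y1 + 3y3 >= 3
    y2 + 3y3 >= 4
    y1, y2, y3 >= 0

Solving the primal: x* = (0.3333, 5).
  primal value c^T x* = 21.
Solving the dual: y* = (0, 1, 1).
  dual value b^T y* = 21.
Strong duality: c^T x* = b^T y*. Confirmed.

21


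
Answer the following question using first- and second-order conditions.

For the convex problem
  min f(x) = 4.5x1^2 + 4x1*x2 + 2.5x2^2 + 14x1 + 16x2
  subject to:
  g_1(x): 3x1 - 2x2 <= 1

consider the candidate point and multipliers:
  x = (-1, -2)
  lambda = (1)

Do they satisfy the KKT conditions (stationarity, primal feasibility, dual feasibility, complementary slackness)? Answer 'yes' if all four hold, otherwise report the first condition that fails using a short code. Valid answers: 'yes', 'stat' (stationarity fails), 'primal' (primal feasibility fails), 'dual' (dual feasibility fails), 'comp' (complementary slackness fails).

Gradient of f: grad f(x) = Q x + c = (-3, 2)
Constraint values g_i(x) = a_i^T x - b_i:
  g_1((-1, -2)) = 0
Stationarity residual: grad f(x) + sum_i lambda_i a_i = (0, 0)
  -> stationarity OK
Primal feasibility (all g_i <= 0): OK
Dual feasibility (all lambda_i >= 0): OK
Complementary slackness (lambda_i * g_i(x) = 0 for all i): OK

Verdict: yes, KKT holds.

yes


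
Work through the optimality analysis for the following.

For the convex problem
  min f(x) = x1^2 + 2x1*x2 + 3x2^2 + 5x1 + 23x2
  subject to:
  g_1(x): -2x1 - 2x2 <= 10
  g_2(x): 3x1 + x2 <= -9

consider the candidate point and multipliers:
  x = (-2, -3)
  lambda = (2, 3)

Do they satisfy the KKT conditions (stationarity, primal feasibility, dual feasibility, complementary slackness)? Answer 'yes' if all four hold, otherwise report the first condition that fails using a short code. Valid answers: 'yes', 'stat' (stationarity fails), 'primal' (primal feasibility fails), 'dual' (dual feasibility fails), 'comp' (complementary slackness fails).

Gradient of f: grad f(x) = Q x + c = (-5, 1)
Constraint values g_i(x) = a_i^T x - b_i:
  g_1((-2, -3)) = 0
  g_2((-2, -3)) = 0
Stationarity residual: grad f(x) + sum_i lambda_i a_i = (0, 0)
  -> stationarity OK
Primal feasibility (all g_i <= 0): OK
Dual feasibility (all lambda_i >= 0): OK
Complementary slackness (lambda_i * g_i(x) = 0 for all i): OK

Verdict: yes, KKT holds.

yes


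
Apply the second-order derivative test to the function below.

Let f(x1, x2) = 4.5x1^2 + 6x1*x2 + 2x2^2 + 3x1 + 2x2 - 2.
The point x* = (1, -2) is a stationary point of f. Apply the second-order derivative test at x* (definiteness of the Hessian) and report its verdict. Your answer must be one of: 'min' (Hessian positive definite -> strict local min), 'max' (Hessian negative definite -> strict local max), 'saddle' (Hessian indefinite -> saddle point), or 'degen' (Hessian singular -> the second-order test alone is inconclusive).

Compute the Hessian H = grad^2 f:
  H = [[9, 6], [6, 4]]
Verify stationarity: grad f(x*) = H x* + g = (0, 0).
Eigenvalues of H: 0, 13.
H has a zero eigenvalue (singular; positive semidefinite but not definite), so H is neither positive definite, negative definite, nor indefinite. The second-order test alone is inconclusive -> degen.
(Indeed, f is constant along the null direction of H through x*, so x* is not a strict local extremum.)

degen


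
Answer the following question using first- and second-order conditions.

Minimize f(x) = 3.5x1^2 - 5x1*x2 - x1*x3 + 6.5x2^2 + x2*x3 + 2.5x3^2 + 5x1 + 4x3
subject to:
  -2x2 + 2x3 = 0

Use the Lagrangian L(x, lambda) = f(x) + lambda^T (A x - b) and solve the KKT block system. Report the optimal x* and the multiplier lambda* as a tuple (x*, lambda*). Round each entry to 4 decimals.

Form the Lagrangian:
  L(x, lambda) = (1/2) x^T Q x + c^T x + lambda^T (A x - b)
Stationarity (grad_x L = 0): Q x + c + A^T lambda = 0.
Primal feasibility: A x = b.

This gives the KKT block system:
  [ Q   A^T ] [ x     ]   [-c ]
  [ A    0  ] [ lambda ] = [ b ]

Solving the linear system:
  x*      = (-1.1923, -0.5577, -0.5577)
  lambda* = (-0.9231)
  f(x*)   = -4.0962

x* = (-1.1923, -0.5577, -0.5577), lambda* = (-0.9231)


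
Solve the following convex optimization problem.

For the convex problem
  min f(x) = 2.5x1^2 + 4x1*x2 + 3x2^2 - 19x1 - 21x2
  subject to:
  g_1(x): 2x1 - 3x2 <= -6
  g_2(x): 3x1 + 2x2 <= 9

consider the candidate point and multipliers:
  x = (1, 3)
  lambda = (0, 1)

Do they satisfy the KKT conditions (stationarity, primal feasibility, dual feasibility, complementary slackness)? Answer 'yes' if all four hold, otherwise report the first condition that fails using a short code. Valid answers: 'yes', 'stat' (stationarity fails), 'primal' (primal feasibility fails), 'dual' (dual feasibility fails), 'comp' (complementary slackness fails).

Gradient of f: grad f(x) = Q x + c = (-2, 1)
Constraint values g_i(x) = a_i^T x - b_i:
  g_1((1, 3)) = -1
  g_2((1, 3)) = 0
Stationarity residual: grad f(x) + sum_i lambda_i a_i = (1, 3)
  -> stationarity FAILS
Primal feasibility (all g_i <= 0): OK
Dual feasibility (all lambda_i >= 0): OK
Complementary slackness (lambda_i * g_i(x) = 0 for all i): OK

Verdict: the first failing condition is stationarity -> stat.

stat


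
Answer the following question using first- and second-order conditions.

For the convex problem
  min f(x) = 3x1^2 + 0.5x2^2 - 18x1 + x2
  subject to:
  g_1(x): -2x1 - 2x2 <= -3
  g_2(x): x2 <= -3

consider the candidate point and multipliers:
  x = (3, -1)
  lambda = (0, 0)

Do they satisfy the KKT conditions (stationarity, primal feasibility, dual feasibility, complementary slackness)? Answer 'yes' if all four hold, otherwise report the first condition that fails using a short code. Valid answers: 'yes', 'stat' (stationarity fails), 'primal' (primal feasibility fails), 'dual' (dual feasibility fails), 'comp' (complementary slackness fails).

Gradient of f: grad f(x) = Q x + c = (0, 0)
Constraint values g_i(x) = a_i^T x - b_i:
  g_1((3, -1)) = -1
  g_2((3, -1)) = 2
Stationarity residual: grad f(x) + sum_i lambda_i a_i = (0, 0)
  -> stationarity OK
Primal feasibility (all g_i <= 0): FAILS
Dual feasibility (all lambda_i >= 0): OK
Complementary slackness (lambda_i * g_i(x) = 0 for all i): OK

Verdict: the first failing condition is primal_feasibility -> primal.

primal


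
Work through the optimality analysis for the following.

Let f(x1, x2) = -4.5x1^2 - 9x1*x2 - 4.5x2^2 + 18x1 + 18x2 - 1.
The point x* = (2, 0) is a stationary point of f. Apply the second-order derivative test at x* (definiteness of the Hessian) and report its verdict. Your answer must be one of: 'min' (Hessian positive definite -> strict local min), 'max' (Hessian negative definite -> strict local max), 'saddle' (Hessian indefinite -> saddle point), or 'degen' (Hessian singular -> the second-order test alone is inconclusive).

Compute the Hessian H = grad^2 f:
  H = [[-9, -9], [-9, -9]]
Verify stationarity: grad f(x*) = H x* + g = (0, 0).
Eigenvalues of H: -18, 0.
H has a zero eigenvalue (singular; negative semidefinite but not definite), so H is neither positive definite, negative definite, nor indefinite. The second-order test alone is inconclusive -> degen.
(Indeed, f is constant along the null direction of H through x*, so x* is not a strict local extremum.)

degen


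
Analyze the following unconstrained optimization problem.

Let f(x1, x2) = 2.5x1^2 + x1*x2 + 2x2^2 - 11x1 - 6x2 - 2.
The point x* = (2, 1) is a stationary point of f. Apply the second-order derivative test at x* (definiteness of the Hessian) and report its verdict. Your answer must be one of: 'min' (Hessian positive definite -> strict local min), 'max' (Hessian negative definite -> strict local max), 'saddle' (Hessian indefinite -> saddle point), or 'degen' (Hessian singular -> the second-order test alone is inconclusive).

Compute the Hessian H = grad^2 f:
  H = [[5, 1], [1, 4]]
Verify stationarity: grad f(x*) = H x* + g = (0, 0).
Eigenvalues of H: 3.382, 5.618.
Both eigenvalues > 0, so H is positive definite -> x* is a strict local min.

min


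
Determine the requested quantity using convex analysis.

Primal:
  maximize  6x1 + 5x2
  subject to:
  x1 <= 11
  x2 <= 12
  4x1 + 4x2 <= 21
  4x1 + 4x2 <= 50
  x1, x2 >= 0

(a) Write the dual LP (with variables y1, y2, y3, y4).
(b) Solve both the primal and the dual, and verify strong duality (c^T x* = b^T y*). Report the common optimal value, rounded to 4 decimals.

The standard primal-dual pair for 'max c^T x s.t. A x <= b, x >= 0' is:
  Dual:  min b^T y  s.t.  A^T y >= c,  y >= 0.

So the dual LP is:
  minimize  11y1 + 12y2 + 21y3 + 50y4
  subject to:
    y1 + 4y3 + 4y4 >= 6
    y2 + 4y3 + 4y4 >= 5
    y1, y2, y3, y4 >= 0

Solving the primal: x* = (5.25, 0).
  primal value c^T x* = 31.5.
Solving the dual: y* = (0, 0, 1.5, 0).
  dual value b^T y* = 31.5.
Strong duality: c^T x* = b^T y*. Confirmed.

31.5


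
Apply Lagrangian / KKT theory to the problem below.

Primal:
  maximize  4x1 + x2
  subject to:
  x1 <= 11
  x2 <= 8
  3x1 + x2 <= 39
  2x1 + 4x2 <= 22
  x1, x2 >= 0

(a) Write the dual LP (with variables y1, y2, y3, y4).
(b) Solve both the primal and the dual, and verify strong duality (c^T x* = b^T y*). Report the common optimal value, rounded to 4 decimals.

The standard primal-dual pair for 'max c^T x s.t. A x <= b, x >= 0' is:
  Dual:  min b^T y  s.t.  A^T y >= c,  y >= 0.

So the dual LP is:
  minimize  11y1 + 8y2 + 39y3 + 22y4
  subject to:
    y1 + 3y3 + 2y4 >= 4
    y2 + y3 + 4y4 >= 1
    y1, y2, y3, y4 >= 0

Solving the primal: x* = (11, 0).
  primal value c^T x* = 44.
Solving the dual: y* = (3.5, 0, 0, 0.25).
  dual value b^T y* = 44.
Strong duality: c^T x* = b^T y*. Confirmed.

44


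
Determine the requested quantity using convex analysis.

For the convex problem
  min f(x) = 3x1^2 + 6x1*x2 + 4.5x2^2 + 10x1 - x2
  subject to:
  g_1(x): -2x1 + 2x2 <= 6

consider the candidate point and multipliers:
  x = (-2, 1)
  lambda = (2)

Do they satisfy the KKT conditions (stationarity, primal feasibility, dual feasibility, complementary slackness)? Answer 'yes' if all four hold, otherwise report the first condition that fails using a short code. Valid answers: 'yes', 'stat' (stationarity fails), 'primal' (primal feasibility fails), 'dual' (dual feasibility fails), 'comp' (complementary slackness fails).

Gradient of f: grad f(x) = Q x + c = (4, -4)
Constraint values g_i(x) = a_i^T x - b_i:
  g_1((-2, 1)) = 0
Stationarity residual: grad f(x) + sum_i lambda_i a_i = (0, 0)
  -> stationarity OK
Primal feasibility (all g_i <= 0): OK
Dual feasibility (all lambda_i >= 0): OK
Complementary slackness (lambda_i * g_i(x) = 0 for all i): OK

Verdict: yes, KKT holds.

yes


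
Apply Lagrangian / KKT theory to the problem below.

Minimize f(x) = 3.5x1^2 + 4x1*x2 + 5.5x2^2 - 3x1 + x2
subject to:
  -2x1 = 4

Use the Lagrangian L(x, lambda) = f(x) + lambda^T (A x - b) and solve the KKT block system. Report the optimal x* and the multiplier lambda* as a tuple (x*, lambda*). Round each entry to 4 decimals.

Form the Lagrangian:
  L(x, lambda) = (1/2) x^T Q x + c^T x + lambda^T (A x - b)
Stationarity (grad_x L = 0): Q x + c + A^T lambda = 0.
Primal feasibility: A x = b.

This gives the KKT block system:
  [ Q   A^T ] [ x     ]   [-c ]
  [ A    0  ] [ lambda ] = [ b ]

Solving the linear system:
  x*      = (-2, 0.6364)
  lambda* = (-7.2273)
  f(x*)   = 17.7727

x* = (-2, 0.6364), lambda* = (-7.2273)


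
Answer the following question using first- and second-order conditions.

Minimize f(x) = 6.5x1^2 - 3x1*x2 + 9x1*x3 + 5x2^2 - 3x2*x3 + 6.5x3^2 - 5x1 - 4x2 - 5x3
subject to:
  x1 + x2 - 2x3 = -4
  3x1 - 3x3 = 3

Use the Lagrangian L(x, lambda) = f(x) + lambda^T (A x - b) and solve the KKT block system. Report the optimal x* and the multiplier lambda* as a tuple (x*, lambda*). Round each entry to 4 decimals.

Form the Lagrangian:
  L(x, lambda) = (1/2) x^T Q x + c^T x + lambda^T (A x - b)
Stationarity (grad_x L = 0): Q x + c + A^T lambda = 0.
Primal feasibility: A x = b.

This gives the KKT block system:
  [ Q   A^T ] [ x     ]   [-c ]
  [ A    0  ] [ lambda ] = [ b ]

Solving the linear system:
  x*      = (1.3571, -4.6429, 0.3571)
  lambda* = (55.5714, -28.4524)
  f(x*)   = 158.8214

x* = (1.3571, -4.6429, 0.3571), lambda* = (55.5714, -28.4524)


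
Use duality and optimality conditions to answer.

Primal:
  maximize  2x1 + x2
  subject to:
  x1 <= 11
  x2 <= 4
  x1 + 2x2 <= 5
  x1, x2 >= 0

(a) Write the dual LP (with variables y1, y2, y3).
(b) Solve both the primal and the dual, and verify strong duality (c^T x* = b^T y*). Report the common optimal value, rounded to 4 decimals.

The standard primal-dual pair for 'max c^T x s.t. A x <= b, x >= 0' is:
  Dual:  min b^T y  s.t.  A^T y >= c,  y >= 0.

So the dual LP is:
  minimize  11y1 + 4y2 + 5y3
  subject to:
    y1 + y3 >= 2
    y2 + 2y3 >= 1
    y1, y2, y3 >= 0

Solving the primal: x* = (5, 0).
  primal value c^T x* = 10.
Solving the dual: y* = (0, 0, 2).
  dual value b^T y* = 10.
Strong duality: c^T x* = b^T y*. Confirmed.

10


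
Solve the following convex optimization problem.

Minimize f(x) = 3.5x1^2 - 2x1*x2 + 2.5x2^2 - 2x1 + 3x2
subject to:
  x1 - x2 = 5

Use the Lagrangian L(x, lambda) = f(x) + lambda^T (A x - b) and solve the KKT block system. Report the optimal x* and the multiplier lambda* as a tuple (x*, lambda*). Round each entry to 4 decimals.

Form the Lagrangian:
  L(x, lambda) = (1/2) x^T Q x + c^T x + lambda^T (A x - b)
Stationarity (grad_x L = 0): Q x + c + A^T lambda = 0.
Primal feasibility: A x = b.

This gives the KKT block system:
  [ Q   A^T ] [ x     ]   [-c ]
  [ A    0  ] [ lambda ] = [ b ]

Solving the linear system:
  x*      = (1.75, -3.25)
  lambda* = (-16.75)
  f(x*)   = 35.25

x* = (1.75, -3.25), lambda* = (-16.75)


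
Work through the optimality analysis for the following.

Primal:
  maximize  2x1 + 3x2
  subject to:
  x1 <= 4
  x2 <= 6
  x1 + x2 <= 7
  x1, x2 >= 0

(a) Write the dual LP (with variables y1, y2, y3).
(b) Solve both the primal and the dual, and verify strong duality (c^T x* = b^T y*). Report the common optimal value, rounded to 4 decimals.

The standard primal-dual pair for 'max c^T x s.t. A x <= b, x >= 0' is:
  Dual:  min b^T y  s.t.  A^T y >= c,  y >= 0.

So the dual LP is:
  minimize  4y1 + 6y2 + 7y3
  subject to:
    y1 + y3 >= 2
    y2 + y3 >= 3
    y1, y2, y3 >= 0

Solving the primal: x* = (1, 6).
  primal value c^T x* = 20.
Solving the dual: y* = (0, 1, 2).
  dual value b^T y* = 20.
Strong duality: c^T x* = b^T y*. Confirmed.

20


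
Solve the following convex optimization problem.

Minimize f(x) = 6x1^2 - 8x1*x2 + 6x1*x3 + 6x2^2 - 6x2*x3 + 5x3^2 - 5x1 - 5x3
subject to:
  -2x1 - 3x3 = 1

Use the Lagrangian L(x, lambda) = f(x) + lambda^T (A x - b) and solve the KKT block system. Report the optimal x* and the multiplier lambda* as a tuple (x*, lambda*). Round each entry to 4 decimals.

Form the Lagrangian:
  L(x, lambda) = (1/2) x^T Q x + c^T x + lambda^T (A x - b)
Stationarity (grad_x L = 0): Q x + c + A^T lambda = 0.
Primal feasibility: A x = b.

This gives the KKT block system:
  [ Q   A^T ] [ x     ]   [-c ]
  [ A    0  ] [ lambda ] = [ b ]

Solving the linear system:
  x*      = (0.1094, -0.1302, -0.4062)
  lambda* = (-2.5417)
  f(x*)   = 2.013

x* = (0.1094, -0.1302, -0.4062), lambda* = (-2.5417)


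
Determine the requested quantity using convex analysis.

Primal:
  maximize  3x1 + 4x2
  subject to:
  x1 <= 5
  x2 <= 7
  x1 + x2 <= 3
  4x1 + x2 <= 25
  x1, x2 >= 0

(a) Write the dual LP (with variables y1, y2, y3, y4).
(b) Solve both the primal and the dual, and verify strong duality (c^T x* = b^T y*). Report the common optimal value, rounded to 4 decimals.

The standard primal-dual pair for 'max c^T x s.t. A x <= b, x >= 0' is:
  Dual:  min b^T y  s.t.  A^T y >= c,  y >= 0.

So the dual LP is:
  minimize  5y1 + 7y2 + 3y3 + 25y4
  subject to:
    y1 + y3 + 4y4 >= 3
    y2 + y3 + y4 >= 4
    y1, y2, y3, y4 >= 0

Solving the primal: x* = (0, 3).
  primal value c^T x* = 12.
Solving the dual: y* = (0, 0, 4, 0).
  dual value b^T y* = 12.
Strong duality: c^T x* = b^T y*. Confirmed.

12


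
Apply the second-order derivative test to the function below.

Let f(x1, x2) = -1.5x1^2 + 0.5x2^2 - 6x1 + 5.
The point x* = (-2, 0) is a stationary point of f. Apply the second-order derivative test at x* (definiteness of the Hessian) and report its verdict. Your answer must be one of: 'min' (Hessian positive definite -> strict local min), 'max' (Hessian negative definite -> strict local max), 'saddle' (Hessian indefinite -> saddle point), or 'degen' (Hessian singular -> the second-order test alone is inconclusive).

Compute the Hessian H = grad^2 f:
  H = [[-3, 0], [0, 1]]
Verify stationarity: grad f(x*) = H x* + g = (0, 0).
Eigenvalues of H: -3, 1.
Eigenvalues have mixed signs, so H is indefinite -> x* is a saddle point.

saddle


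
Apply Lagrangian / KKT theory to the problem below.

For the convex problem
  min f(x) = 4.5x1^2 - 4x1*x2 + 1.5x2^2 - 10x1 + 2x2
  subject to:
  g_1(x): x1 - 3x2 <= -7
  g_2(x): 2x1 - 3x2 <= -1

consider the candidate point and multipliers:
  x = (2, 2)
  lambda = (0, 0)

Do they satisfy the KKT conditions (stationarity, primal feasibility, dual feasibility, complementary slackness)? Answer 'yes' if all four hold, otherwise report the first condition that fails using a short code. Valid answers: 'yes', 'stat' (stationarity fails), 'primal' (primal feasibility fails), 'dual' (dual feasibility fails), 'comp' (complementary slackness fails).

Gradient of f: grad f(x) = Q x + c = (0, 0)
Constraint values g_i(x) = a_i^T x - b_i:
  g_1((2, 2)) = 3
  g_2((2, 2)) = -1
Stationarity residual: grad f(x) + sum_i lambda_i a_i = (0, 0)
  -> stationarity OK
Primal feasibility (all g_i <= 0): FAILS
Dual feasibility (all lambda_i >= 0): OK
Complementary slackness (lambda_i * g_i(x) = 0 for all i): OK

Verdict: the first failing condition is primal_feasibility -> primal.

primal


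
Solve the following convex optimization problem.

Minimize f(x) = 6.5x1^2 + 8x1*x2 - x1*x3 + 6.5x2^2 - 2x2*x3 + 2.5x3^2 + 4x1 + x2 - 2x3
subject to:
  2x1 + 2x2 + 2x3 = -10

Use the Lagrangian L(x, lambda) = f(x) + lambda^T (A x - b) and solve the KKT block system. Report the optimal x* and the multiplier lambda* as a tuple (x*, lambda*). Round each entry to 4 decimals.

Form the Lagrangian:
  L(x, lambda) = (1/2) x^T Q x + c^T x + lambda^T (A x - b)
Stationarity (grad_x L = 0): Q x + c + A^T lambda = 0.
Primal feasibility: A x = b.

This gives the KKT block system:
  [ Q   A^T ] [ x     ]   [-c ]
  [ A    0  ] [ lambda ] = [ b ]

Solving the linear system:
  x*      = (-1, -1, -3)
  lambda* = (7)
  f(x*)   = 35.5

x* = (-1, -1, -3), lambda* = (7)


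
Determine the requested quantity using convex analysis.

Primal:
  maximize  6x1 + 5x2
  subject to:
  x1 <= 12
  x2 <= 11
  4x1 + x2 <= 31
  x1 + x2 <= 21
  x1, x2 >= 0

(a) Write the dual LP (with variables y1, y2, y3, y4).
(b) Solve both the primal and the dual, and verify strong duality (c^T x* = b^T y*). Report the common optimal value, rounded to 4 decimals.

The standard primal-dual pair for 'max c^T x s.t. A x <= b, x >= 0' is:
  Dual:  min b^T y  s.t.  A^T y >= c,  y >= 0.

So the dual LP is:
  minimize  12y1 + 11y2 + 31y3 + 21y4
  subject to:
    y1 + 4y3 + y4 >= 6
    y2 + y3 + y4 >= 5
    y1, y2, y3, y4 >= 0

Solving the primal: x* = (5, 11).
  primal value c^T x* = 85.
Solving the dual: y* = (0, 3.5, 1.5, 0).
  dual value b^T y* = 85.
Strong duality: c^T x* = b^T y*. Confirmed.

85


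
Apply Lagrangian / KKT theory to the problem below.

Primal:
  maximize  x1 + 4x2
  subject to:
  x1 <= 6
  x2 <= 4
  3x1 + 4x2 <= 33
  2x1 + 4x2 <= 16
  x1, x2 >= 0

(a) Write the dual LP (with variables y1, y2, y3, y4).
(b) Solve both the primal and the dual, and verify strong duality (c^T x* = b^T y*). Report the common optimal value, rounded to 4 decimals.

The standard primal-dual pair for 'max c^T x s.t. A x <= b, x >= 0' is:
  Dual:  min b^T y  s.t.  A^T y >= c,  y >= 0.

So the dual LP is:
  minimize  6y1 + 4y2 + 33y3 + 16y4
  subject to:
    y1 + 3y3 + 2y4 >= 1
    y2 + 4y3 + 4y4 >= 4
    y1, y2, y3, y4 >= 0

Solving the primal: x* = (0, 4).
  primal value c^T x* = 16.
Solving the dual: y* = (0, 2, 0, 0.5).
  dual value b^T y* = 16.
Strong duality: c^T x* = b^T y*. Confirmed.

16


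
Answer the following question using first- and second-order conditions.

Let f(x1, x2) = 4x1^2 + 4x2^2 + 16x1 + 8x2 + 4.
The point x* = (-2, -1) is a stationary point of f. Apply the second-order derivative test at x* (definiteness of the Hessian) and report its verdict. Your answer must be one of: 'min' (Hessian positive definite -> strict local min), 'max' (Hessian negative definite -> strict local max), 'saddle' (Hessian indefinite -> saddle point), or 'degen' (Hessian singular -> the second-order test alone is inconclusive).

Compute the Hessian H = grad^2 f:
  H = [[8, 0], [0, 8]]
Verify stationarity: grad f(x*) = H x* + g = (0, 0).
Eigenvalues of H: 8, 8.
Both eigenvalues > 0, so H is positive definite -> x* is a strict local min.

min


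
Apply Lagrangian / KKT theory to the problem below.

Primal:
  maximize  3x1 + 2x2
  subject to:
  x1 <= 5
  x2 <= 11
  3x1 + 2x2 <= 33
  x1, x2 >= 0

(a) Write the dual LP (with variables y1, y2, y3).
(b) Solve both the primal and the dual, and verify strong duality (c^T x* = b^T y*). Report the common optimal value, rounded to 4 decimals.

The standard primal-dual pair for 'max c^T x s.t. A x <= b, x >= 0' is:
  Dual:  min b^T y  s.t.  A^T y >= c,  y >= 0.

So the dual LP is:
  minimize  5y1 + 11y2 + 33y3
  subject to:
    y1 + 3y3 >= 3
    y2 + 2y3 >= 2
    y1, y2, y3 >= 0

Solving the primal: x* = (3.6667, 11).
  primal value c^T x* = 33.
Solving the dual: y* = (0, 0, 1).
  dual value b^T y* = 33.
Strong duality: c^T x* = b^T y*. Confirmed.

33


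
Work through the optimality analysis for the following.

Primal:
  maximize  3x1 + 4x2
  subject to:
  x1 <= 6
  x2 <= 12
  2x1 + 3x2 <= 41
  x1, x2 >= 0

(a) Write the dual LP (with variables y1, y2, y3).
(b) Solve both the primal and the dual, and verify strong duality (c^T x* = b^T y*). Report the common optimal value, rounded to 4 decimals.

The standard primal-dual pair for 'max c^T x s.t. A x <= b, x >= 0' is:
  Dual:  min b^T y  s.t.  A^T y >= c,  y >= 0.

So the dual LP is:
  minimize  6y1 + 12y2 + 41y3
  subject to:
    y1 + 2y3 >= 3
    y2 + 3y3 >= 4
    y1, y2, y3 >= 0

Solving the primal: x* = (6, 9.6667).
  primal value c^T x* = 56.6667.
Solving the dual: y* = (0.3333, 0, 1.3333).
  dual value b^T y* = 56.6667.
Strong duality: c^T x* = b^T y*. Confirmed.

56.6667


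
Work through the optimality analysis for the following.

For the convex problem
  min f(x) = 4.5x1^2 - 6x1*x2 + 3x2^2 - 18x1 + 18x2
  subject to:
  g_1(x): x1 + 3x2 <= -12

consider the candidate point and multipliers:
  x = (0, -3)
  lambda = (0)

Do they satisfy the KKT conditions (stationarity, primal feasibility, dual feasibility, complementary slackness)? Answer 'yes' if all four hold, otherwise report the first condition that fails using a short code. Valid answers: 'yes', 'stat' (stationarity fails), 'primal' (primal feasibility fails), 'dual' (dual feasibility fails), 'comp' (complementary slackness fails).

Gradient of f: grad f(x) = Q x + c = (0, 0)
Constraint values g_i(x) = a_i^T x - b_i:
  g_1((0, -3)) = 3
Stationarity residual: grad f(x) + sum_i lambda_i a_i = (0, 0)
  -> stationarity OK
Primal feasibility (all g_i <= 0): FAILS
Dual feasibility (all lambda_i >= 0): OK
Complementary slackness (lambda_i * g_i(x) = 0 for all i): OK

Verdict: the first failing condition is primal_feasibility -> primal.

primal


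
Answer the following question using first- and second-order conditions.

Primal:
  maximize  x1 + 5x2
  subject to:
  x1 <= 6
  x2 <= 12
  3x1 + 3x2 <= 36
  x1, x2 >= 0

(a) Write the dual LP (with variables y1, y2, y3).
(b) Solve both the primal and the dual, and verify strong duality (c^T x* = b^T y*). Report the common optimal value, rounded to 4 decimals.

The standard primal-dual pair for 'max c^T x s.t. A x <= b, x >= 0' is:
  Dual:  min b^T y  s.t.  A^T y >= c,  y >= 0.

So the dual LP is:
  minimize  6y1 + 12y2 + 36y3
  subject to:
    y1 + 3y3 >= 1
    y2 + 3y3 >= 5
    y1, y2, y3 >= 0

Solving the primal: x* = (0, 12).
  primal value c^T x* = 60.
Solving the dual: y* = (0, 0, 1.6667).
  dual value b^T y* = 60.
Strong duality: c^T x* = b^T y*. Confirmed.

60


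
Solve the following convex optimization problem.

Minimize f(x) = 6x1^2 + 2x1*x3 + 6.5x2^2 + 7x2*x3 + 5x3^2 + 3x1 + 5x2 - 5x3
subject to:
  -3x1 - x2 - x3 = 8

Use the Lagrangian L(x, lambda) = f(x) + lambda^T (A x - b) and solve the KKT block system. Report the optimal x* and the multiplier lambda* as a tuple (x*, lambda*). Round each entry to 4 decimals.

Form the Lagrangian:
  L(x, lambda) = (1/2) x^T Q x + c^T x + lambda^T (A x - b)
Stationarity (grad_x L = 0): Q x + c + A^T lambda = 0.
Primal feasibility: A x = b.

This gives the KKT block system:
  [ Q   A^T ] [ x     ]   [-c ]
  [ A    0  ] [ lambda ] = [ b ]

Solving the linear system:
  x*      = (-2.5493, -1.795, 1.4428)
  lambda* = (-8.2352)
  f(x*)   = 21.0223

x* = (-2.5493, -1.795, 1.4428), lambda* = (-8.2352)


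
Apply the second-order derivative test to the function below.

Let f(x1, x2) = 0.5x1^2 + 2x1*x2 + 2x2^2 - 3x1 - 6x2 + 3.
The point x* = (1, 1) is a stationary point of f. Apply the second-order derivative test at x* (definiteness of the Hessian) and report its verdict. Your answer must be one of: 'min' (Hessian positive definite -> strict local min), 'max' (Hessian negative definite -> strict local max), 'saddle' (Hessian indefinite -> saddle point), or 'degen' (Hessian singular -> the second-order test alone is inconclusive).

Compute the Hessian H = grad^2 f:
  H = [[1, 2], [2, 4]]
Verify stationarity: grad f(x*) = H x* + g = (0, 0).
Eigenvalues of H: 0, 5.
H has a zero eigenvalue (singular; positive semidefinite but not definite), so H is neither positive definite, negative definite, nor indefinite. The second-order test alone is inconclusive -> degen.
(Indeed, f is constant along the null direction of H through x*, so x* is not a strict local extremum.)

degen


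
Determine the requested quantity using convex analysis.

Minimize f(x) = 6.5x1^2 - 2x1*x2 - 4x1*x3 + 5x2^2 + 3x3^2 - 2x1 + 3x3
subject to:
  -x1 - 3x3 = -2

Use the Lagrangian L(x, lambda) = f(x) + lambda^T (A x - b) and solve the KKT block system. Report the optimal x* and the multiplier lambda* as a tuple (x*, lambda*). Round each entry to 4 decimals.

Form the Lagrangian:
  L(x, lambda) = (1/2) x^T Q x + c^T x + lambda^T (A x - b)
Stationarity (grad_x L = 0): Q x + c + A^T lambda = 0.
Primal feasibility: A x = b.

This gives the KKT block system:
  [ Q   A^T ] [ x     ]   [-c ]
  [ A    0  ] [ lambda ] = [ b ]

Solving the linear system:
  x*      = (0.4393, 0.0879, 0.5202)
  lambda* = (1.4547)
  f(x*)   = 1.7957

x* = (0.4393, 0.0879, 0.5202), lambda* = (1.4547)


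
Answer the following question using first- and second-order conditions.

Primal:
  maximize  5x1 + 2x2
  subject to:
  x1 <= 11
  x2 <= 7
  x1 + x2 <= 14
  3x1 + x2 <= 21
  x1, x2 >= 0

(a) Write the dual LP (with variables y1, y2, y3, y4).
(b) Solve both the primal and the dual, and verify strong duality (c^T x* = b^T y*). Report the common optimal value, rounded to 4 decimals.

The standard primal-dual pair for 'max c^T x s.t. A x <= b, x >= 0' is:
  Dual:  min b^T y  s.t.  A^T y >= c,  y >= 0.

So the dual LP is:
  minimize  11y1 + 7y2 + 14y3 + 21y4
  subject to:
    y1 + y3 + 3y4 >= 5
    y2 + y3 + y4 >= 2
    y1, y2, y3, y4 >= 0

Solving the primal: x* = (4.6667, 7).
  primal value c^T x* = 37.3333.
Solving the dual: y* = (0, 0.3333, 0, 1.6667).
  dual value b^T y* = 37.3333.
Strong duality: c^T x* = b^T y*. Confirmed.

37.3333


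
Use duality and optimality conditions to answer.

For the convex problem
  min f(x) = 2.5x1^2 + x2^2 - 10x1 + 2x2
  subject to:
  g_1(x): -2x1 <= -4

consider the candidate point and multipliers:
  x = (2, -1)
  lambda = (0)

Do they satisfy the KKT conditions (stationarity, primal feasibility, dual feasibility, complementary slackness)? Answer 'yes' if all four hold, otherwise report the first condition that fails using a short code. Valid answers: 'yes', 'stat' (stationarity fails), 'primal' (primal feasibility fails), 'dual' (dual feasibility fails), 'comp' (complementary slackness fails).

Gradient of f: grad f(x) = Q x + c = (0, 0)
Constraint values g_i(x) = a_i^T x - b_i:
  g_1((2, -1)) = 0
Stationarity residual: grad f(x) + sum_i lambda_i a_i = (0, 0)
  -> stationarity OK
Primal feasibility (all g_i <= 0): OK
Dual feasibility (all lambda_i >= 0): OK
Complementary slackness (lambda_i * g_i(x) = 0 for all i): OK

Verdict: yes, KKT holds.

yes


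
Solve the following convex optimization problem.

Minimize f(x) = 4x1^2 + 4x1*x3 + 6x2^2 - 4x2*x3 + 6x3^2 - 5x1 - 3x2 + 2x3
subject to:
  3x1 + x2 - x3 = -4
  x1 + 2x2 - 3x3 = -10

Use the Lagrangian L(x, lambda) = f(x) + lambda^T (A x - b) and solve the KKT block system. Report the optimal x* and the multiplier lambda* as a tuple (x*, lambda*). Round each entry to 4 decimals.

Form the Lagrangian:
  L(x, lambda) = (1/2) x^T Q x + c^T x + lambda^T (A x - b)
Stationarity (grad_x L = 0): Q x + c + A^T lambda = 0.
Primal feasibility: A x = b.

This gives the KKT block system:
  [ Q   A^T ] [ x     ]   [-c ]
  [ A    0  ] [ lambda ] = [ b ]

Solving the linear system:
  x*      = (-0.1578, -0.7374, 2.7891)
  lambda* = (-6.5587, 14.7821)
  f(x*)   = 65.0831

x* = (-0.1578, -0.7374, 2.7891), lambda* = (-6.5587, 14.7821)


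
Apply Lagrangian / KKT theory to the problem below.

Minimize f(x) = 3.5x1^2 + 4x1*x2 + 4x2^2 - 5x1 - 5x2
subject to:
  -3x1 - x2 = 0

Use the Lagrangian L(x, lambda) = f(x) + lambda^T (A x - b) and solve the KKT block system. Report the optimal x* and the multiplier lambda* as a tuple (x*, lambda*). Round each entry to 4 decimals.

Form the Lagrangian:
  L(x, lambda) = (1/2) x^T Q x + c^T x + lambda^T (A x - b)
Stationarity (grad_x L = 0): Q x + c + A^T lambda = 0.
Primal feasibility: A x = b.

This gives the KKT block system:
  [ Q   A^T ] [ x     ]   [-c ]
  [ A    0  ] [ lambda ] = [ b ]

Solving the linear system:
  x*      = (-0.1818, 0.5455)
  lambda* = (-1.3636)
  f(x*)   = -0.9091

x* = (-0.1818, 0.5455), lambda* = (-1.3636)


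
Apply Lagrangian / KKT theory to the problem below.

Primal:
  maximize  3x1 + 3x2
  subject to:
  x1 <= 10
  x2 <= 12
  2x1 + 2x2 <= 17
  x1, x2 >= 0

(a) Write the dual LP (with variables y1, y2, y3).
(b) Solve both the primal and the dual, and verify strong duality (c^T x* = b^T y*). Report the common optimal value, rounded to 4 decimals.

The standard primal-dual pair for 'max c^T x s.t. A x <= b, x >= 0' is:
  Dual:  min b^T y  s.t.  A^T y >= c,  y >= 0.

So the dual LP is:
  minimize  10y1 + 12y2 + 17y3
  subject to:
    y1 + 2y3 >= 3
    y2 + 2y3 >= 3
    y1, y2, y3 >= 0

Solving the primal: x* = (8.5, 0).
  primal value c^T x* = 25.5.
Solving the dual: y* = (0, 0, 1.5).
  dual value b^T y* = 25.5.
Strong duality: c^T x* = b^T y*. Confirmed.

25.5


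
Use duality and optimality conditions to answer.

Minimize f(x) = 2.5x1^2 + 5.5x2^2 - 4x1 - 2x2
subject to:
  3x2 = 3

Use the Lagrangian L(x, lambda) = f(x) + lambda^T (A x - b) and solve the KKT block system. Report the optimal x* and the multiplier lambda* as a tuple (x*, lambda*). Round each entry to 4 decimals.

Form the Lagrangian:
  L(x, lambda) = (1/2) x^T Q x + c^T x + lambda^T (A x - b)
Stationarity (grad_x L = 0): Q x + c + A^T lambda = 0.
Primal feasibility: A x = b.

This gives the KKT block system:
  [ Q   A^T ] [ x     ]   [-c ]
  [ A    0  ] [ lambda ] = [ b ]

Solving the linear system:
  x*      = (0.8, 1)
  lambda* = (-3)
  f(x*)   = 1.9

x* = (0.8, 1), lambda* = (-3)


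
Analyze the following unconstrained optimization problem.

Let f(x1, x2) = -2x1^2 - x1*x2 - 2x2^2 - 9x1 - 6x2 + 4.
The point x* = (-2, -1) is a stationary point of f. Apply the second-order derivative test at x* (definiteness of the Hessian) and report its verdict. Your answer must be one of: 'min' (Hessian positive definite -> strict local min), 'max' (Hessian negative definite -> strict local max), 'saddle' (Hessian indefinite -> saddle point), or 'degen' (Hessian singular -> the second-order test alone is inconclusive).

Compute the Hessian H = grad^2 f:
  H = [[-4, -1], [-1, -4]]
Verify stationarity: grad f(x*) = H x* + g = (0, 0).
Eigenvalues of H: -5, -3.
Both eigenvalues < 0, so H is negative definite -> x* is a strict local max.

max
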